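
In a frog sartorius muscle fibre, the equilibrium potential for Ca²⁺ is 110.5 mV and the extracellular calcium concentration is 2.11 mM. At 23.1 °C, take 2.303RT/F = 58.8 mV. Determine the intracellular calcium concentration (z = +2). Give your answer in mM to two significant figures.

0.00037 mM

Nernst: E = (58.8/2) · log₁₀([out]/[in]), so log₁₀([out]/[in]) = 110.5 × 2 / 58.8 = 3.7585.
[out]/[in] = 10^(3.7585) = 5735.
[in] = 2.11 / 5735 = 0.0003679 mM.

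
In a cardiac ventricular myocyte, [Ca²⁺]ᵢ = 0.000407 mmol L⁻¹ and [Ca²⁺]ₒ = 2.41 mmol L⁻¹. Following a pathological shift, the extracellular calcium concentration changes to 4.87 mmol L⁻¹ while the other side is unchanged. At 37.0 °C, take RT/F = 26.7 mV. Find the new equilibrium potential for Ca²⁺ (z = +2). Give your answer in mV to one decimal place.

125.4 mV

After the shift: [Ca²⁺]_out = 4.87, [Ca²⁺]_in = 0.000407 mmol L⁻¹.
E_new = (26.7/2)·ln(4.87/0.000407) = 13.35 · (9.3898) = 125.35 mV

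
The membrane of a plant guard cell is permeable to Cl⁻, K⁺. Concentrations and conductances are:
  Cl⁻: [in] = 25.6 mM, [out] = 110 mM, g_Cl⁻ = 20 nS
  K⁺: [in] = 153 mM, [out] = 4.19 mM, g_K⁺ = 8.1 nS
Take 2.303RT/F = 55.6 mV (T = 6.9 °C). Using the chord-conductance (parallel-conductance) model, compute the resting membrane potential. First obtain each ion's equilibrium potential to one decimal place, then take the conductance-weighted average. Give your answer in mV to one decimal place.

-50.1 mV

E_Cl⁻ = (55.6/-1)·log₁₀(110/25.6) = -35.2 mV
E_K⁺ = (55.6/1)·log₁₀(4.19/153) = -86.9 mV
Vm = (Σ gᵢEᵢ)/(Σ gᵢ) = (20·-35.2 + 8.1·-86.9) / (20 + 8.1)
= -1407.89 / 28.1 = -50.10 mV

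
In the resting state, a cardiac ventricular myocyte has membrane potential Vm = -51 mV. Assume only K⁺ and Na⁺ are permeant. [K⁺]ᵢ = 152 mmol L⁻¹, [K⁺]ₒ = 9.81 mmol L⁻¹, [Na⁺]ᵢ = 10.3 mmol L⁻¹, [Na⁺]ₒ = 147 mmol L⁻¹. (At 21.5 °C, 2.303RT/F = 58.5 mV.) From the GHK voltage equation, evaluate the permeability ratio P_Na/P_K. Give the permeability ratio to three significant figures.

0.0729

Let α = P_Na/P_K. GHK: Vm = 58.5·log₁₀[(Kₒ + α·Naₒ)/(Kᵢ + α·Naᵢ)].
10^(Vm/58.5) = 10^(-51.0/58.5) = 0.13434
So 0.13434·(Kᵢ + α·Naᵢ) = Kₒ + α·Naₒ → α = (0.13434·152.0 − 9.81) / (147.0 − 0.13434·10.3)
α = (20.42 − 9.81) / (147.0 − 1.384) = 10.61/145.6 = 0.07286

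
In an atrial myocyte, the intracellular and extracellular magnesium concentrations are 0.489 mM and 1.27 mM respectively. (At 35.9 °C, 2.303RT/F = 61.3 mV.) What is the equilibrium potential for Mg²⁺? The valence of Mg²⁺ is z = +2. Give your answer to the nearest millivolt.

E = (61.3/z) · log₁₀([Mg²⁺]_out/[Mg²⁺]_in) with z = +2.
= (61.3/2) · log₁₀(1.27/0.489) = 30.65 · log₁₀(2.597)
= 30.65 · (0.4145) = 12.70 mV

13 mV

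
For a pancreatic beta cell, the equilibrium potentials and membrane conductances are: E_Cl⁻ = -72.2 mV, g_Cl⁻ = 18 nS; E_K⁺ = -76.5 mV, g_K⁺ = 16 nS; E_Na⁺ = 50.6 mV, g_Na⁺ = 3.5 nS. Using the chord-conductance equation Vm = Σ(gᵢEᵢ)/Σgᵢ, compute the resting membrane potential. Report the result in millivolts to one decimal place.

-62.6 mV

Σ gᵢEᵢ = 18·(-72.2) + 16·(-76.5) + 3.5·(50.6) = -2346.50
Σ gᵢ = 18 + 16 + 3.5 = 37.5
Vm = -2346.50 / 37.5 = -62.57 mV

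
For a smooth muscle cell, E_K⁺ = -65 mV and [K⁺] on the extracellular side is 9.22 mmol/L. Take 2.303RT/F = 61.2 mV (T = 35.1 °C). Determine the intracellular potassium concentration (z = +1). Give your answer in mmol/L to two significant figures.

Nernst: E = (61.2/1) · log₁₀([out]/[in]), so log₁₀([out]/[in]) = -65.0 × 1 / 61.2 = -1.0621.
[out]/[in] = 10^(-1.0621) = 0.08668.
[in] = 9.22 / 0.08668 = 106.4 mmol/L.

110 mmol/L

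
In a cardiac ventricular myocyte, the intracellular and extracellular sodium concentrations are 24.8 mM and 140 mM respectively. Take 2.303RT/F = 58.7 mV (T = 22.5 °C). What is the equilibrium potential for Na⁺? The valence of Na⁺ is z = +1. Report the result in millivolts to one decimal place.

44.1 mV

E = (58.7/z) · log₁₀([Na⁺]_out/[Na⁺]_in) with z = +1.
= (58.7/1) · log₁₀(140/24.8) = 58.70 · log₁₀(5.645)
= 58.70 · (0.7517) = 44.12 mV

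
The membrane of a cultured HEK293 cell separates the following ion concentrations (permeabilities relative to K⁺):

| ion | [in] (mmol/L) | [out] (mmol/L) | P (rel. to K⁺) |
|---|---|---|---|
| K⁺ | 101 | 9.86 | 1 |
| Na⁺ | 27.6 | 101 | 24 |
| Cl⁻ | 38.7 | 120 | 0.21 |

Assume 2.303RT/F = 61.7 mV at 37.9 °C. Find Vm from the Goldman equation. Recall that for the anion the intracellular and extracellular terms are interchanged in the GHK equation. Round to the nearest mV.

Vm = 61.7 · log₁₀[(Σ P·[cation]ₒ + Σ P·[anion]ᵢ) / (Σ P·[cation]ᵢ + Σ P·[anion]ₒ)]
Numerator = 1×9.86 + 24×101 + 0.21×38.7 = 2442
Denominator = 1×101 + 24×27.6 + 0.21×120 = 788.6
Vm = 61.7 · log₁₀(3.0966) = 61.7 × (0.4909) = 30.29 mV

30 mV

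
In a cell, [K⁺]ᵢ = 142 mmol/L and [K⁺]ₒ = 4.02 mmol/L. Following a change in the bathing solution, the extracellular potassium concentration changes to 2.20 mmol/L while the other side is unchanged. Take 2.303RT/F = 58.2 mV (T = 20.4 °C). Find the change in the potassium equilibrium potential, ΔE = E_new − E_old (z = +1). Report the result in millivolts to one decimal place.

-15.2 mV

E_old = (58.2/1)·log₁₀(4.02/142) = -90.10 mV
E_new = (58.2/1)·log₁₀(2.20/142) = -105.33 mV
ΔE = -105.33 − (-90.10) = -15.24 mV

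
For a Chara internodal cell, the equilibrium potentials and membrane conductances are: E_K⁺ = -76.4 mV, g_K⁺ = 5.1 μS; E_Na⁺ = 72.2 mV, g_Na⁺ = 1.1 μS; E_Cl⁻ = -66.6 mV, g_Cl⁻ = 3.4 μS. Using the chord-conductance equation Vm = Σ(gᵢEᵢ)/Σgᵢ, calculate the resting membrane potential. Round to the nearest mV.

Σ gᵢEᵢ = 5.1·(-76.4) + 1.1·(72.2) + 3.4·(-66.6) = -536.66
Σ gᵢ = 5.1 + 1.1 + 3.4 = 9.6
Vm = -536.66 / 9.6 = -55.90 mV

-56 mV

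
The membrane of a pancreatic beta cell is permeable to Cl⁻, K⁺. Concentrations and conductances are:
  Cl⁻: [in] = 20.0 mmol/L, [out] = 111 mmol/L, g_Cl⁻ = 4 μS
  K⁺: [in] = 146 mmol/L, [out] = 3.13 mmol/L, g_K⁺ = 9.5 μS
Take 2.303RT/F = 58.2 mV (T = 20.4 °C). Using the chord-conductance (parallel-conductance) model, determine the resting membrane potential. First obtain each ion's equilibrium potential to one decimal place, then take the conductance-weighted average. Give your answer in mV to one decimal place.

-81.2 mV

E_Cl⁻ = (58.2/-1)·log₁₀(111/20.0) = -43.3 mV
E_K⁺ = (58.2/1)·log₁₀(3.13/146) = -97.1 mV
Vm = (Σ gᵢEᵢ)/(Σ gᵢ) = (4·-43.3 + 9.5·-97.1) / (4 + 9.5)
= -1095.65 / 13.5 = -81.16 mV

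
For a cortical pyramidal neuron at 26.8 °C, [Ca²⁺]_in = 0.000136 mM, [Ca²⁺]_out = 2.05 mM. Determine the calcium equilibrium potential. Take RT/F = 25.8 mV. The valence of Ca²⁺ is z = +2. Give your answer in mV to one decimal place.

E = (25.8/z) · ln([Ca²⁺]_out/[Ca²⁺]_in) with z = +2.
= (25.8/2) · ln(2.05/0.000136) = 12.90 · ln(1.507e+04)
= 12.90 · (9.6207) = 124.11 mV

124.1 mV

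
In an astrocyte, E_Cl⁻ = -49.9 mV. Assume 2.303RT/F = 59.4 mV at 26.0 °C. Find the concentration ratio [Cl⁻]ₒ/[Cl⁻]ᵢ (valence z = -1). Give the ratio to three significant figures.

6.92

log₁₀([out]/[in]) = E·z/(59.4) = -49.9 × -1 / 59.4 = 0.8401
[out]/[in] = 10^(0.8401) = 6.919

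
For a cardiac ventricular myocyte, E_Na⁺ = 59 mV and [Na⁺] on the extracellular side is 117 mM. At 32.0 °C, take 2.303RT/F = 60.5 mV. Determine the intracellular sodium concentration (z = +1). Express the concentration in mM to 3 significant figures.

Nernst: E = (60.5/1) · log₁₀([out]/[in]), so log₁₀([out]/[in]) = 59.0 × 1 / 60.5 = 0.9752.
[out]/[in] = 10^(0.9752) = 9.445.
[in] = 117 / 9.445 = 12.39 mM.

12.4 mM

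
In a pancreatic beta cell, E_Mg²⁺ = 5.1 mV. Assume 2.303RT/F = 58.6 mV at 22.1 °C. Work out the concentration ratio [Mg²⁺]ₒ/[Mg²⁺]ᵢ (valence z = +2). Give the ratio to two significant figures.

1.5

log₁₀([out]/[in]) = E·z/(58.6) = 5.1 × 2 / 58.6 = 0.1741
[out]/[in] = 10^(0.1741) = 1.493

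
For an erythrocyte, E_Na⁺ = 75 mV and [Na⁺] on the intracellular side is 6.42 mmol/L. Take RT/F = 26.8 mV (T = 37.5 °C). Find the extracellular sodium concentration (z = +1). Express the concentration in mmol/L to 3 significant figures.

105 mmol/L

Nernst: E = (26.8/1) · ln([out]/[in]), so ln([out]/[in]) = 75.0 × 1 / 26.8 = 2.7985.
[out]/[in] = e^(2.7985) = 16.42.
[out] = 16.42 × 6.42 = 105.4 mmol/L.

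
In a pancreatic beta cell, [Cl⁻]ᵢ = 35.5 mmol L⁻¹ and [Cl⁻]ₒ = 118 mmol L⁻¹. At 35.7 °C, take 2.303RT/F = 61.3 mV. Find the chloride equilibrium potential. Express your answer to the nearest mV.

E = (61.3/z) · log₁₀([Cl⁻]_out/[Cl⁻]_in) with z = -1.
For an anion, dividing by z = -1 reverses the sign.
= (61.3/-1) · log₁₀(118/35.5) = -61.30 · log₁₀(3.324)
= -61.30 · (0.5217) = -31.98 mV

-32 mV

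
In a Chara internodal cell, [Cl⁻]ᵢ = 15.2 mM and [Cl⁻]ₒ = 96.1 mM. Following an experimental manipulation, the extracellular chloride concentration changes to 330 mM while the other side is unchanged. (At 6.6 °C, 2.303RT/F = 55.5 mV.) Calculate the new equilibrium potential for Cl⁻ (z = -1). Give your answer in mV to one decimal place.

After the shift: [Cl⁻]_out = 330, [Cl⁻]_in = 15.2 mM.
E_new = (55.5/-1)·log₁₀(330/15.2) = -55.50 · (1.3367) = -74.19 mV

-74.2 mV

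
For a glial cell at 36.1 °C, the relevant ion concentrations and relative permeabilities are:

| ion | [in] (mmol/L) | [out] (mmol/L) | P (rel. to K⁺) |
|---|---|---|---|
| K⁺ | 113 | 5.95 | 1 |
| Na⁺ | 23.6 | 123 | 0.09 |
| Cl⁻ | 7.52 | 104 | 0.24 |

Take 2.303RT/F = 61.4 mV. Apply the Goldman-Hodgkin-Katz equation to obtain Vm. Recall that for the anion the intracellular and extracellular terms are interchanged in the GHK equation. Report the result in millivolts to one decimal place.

-53.5 mV

Vm = 61.4 · log₁₀[(Σ P·[cation]ₒ + Σ P·[anion]ᵢ) / (Σ P·[cation]ᵢ + Σ P·[anion]ₒ)]
Numerator = 1×5.95 + 0.09×123 + 0.24×7.52 = 18.82
Denominator = 1×113 + 0.09×23.6 + 0.24×104 = 140.1
Vm = 61.4 · log₁₀(0.13438) = 61.4 × (-0.8717) = -53.52 mV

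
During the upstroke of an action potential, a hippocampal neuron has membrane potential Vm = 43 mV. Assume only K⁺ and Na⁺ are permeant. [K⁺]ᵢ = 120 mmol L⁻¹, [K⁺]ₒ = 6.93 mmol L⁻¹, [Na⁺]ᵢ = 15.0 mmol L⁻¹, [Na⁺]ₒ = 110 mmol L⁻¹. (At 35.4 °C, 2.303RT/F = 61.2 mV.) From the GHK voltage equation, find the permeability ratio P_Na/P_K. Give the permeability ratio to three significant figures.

17.4

Let α = P_Na/P_K. GHK: Vm = 61.2·log₁₀[(Kₒ + α·Naₒ)/(Kᵢ + α·Naᵢ)].
10^(Vm/61.2) = 10^(43.0/61.2) = 5.0421
So 5.0421·(Kᵢ + α·Naᵢ) = Kₒ + α·Naₒ → α = (5.0421·120.0 − 6.93) / (110.0 − 5.0421·15.0)
α = (605.1 − 6.93) / (110.0 − 75.63) = 598.1/34.37 = 17.4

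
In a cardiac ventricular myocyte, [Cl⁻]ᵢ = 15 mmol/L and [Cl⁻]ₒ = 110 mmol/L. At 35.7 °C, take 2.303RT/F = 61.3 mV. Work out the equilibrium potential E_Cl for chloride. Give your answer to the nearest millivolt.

-53 mV

E = (61.3/z) · log₁₀([Cl⁻]_out/[Cl⁻]_in) with z = -1.
For an anion, dividing by z = -1 reverses the sign.
= (61.3/-1) · log₁₀(110/15) = -61.30 · log₁₀(7.333)
= -61.30 · (0.8653) = -53.04 mV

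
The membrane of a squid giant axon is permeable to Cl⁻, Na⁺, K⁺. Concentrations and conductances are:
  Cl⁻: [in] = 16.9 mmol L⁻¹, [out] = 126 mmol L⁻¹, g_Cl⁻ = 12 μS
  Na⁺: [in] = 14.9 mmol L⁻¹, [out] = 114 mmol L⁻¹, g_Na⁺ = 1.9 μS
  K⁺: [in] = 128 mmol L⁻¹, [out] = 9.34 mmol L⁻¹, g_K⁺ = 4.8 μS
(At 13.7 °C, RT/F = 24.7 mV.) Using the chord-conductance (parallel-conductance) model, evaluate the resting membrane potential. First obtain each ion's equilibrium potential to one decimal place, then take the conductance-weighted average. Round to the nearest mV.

E_Cl⁻ = (24.7/-1)·ln(126/16.9) = -49.6 mV
E_Na⁺ = (24.7/1)·ln(114/14.9) = 50.3 mV
E_K⁺ = (24.7/1)·ln(9.34/128) = -64.7 mV
Vm = (Σ gᵢEᵢ)/(Σ gᵢ) = (12·-49.6 + 1.9·50.3 + 4.8·-64.7) / (12 + 1.9 + 4.8)
= -810.19 / 18.7 = -43.33 mV

-43 mV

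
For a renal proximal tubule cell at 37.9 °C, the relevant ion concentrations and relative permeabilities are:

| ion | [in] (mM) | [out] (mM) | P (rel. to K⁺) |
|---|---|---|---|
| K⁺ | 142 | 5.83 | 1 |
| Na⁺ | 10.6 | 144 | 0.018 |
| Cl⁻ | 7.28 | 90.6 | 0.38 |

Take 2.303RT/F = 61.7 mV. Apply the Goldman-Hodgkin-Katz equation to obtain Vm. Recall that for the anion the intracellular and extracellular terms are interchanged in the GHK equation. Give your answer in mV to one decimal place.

-73.9 mV

Vm = 61.7 · log₁₀[(Σ P·[cation]ₒ + Σ P·[anion]ᵢ) / (Σ P·[cation]ᵢ + Σ P·[anion]ₒ)]
Numerator = 1×5.83 + 0.018×144 + 0.38×7.28 = 11.19
Denominator = 1×142 + 0.018×10.6 + 0.38×90.6 = 176.6
Vm = 61.7 · log₁₀(0.063348) = 61.7 × (-1.1983) = -73.93 mV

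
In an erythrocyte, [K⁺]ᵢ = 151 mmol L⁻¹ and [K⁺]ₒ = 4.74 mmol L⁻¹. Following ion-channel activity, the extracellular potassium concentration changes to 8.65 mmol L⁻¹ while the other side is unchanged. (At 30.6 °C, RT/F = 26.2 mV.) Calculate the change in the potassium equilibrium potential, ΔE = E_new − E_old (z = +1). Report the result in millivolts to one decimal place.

E_old = (26.2/1)·ln(4.74/151) = -90.68 mV
E_new = (26.2/1)·ln(8.65/151) = -74.92 mV
ΔE = -74.92 − (-90.68) = 15.76 mV

15.8 mV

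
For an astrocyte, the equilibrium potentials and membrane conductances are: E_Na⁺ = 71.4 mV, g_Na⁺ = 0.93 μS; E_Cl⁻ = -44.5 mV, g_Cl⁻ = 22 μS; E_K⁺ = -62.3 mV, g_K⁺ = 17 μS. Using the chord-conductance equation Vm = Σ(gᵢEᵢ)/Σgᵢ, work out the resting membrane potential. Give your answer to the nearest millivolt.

Σ gᵢEᵢ = 0.93·(71.4) + 22·(-44.5) + 17·(-62.3) = -1971.70
Σ gᵢ = 0.93 + 22 + 17 = 39.93
Vm = -1971.70 / 39.93 = -49.38 mV

-49 mV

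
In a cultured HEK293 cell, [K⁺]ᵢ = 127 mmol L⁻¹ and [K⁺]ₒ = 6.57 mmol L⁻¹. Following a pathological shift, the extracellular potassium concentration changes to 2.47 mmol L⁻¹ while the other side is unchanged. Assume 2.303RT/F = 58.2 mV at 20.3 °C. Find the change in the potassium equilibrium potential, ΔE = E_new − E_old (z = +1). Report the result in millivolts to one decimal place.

E_old = (58.2/1)·log₁₀(6.57/127) = -74.86 mV
E_new = (58.2/1)·log₁₀(2.47/127) = -99.59 mV
ΔE = -99.59 − (-74.86) = -24.73 mV

-24.7 mV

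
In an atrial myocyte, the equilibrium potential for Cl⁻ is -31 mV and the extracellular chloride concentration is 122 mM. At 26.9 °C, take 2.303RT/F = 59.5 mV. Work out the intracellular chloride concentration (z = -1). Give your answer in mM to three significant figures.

36.8 mM

Nernst: E = (59.5/-1) · log₁₀([out]/[in]), so log₁₀([out]/[in]) = -31.0 × -1 / 59.5 = 0.5210.
[out]/[in] = 10^(0.5210) = 3.319.
[in] = 122 / 3.319 = 36.76 mM.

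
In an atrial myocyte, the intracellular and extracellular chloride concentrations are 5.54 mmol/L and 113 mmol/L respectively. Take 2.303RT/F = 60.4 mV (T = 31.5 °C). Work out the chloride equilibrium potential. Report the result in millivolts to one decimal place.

-79.1 mV

E = (60.4/z) · log₁₀([Cl⁻]_out/[Cl⁻]_in) with z = -1.
For an anion, dividing by z = -1 reverses the sign.
= (60.4/-1) · log₁₀(113/5.54) = -60.40 · log₁₀(20.4)
= -60.40 · (1.3096) = -79.10 mV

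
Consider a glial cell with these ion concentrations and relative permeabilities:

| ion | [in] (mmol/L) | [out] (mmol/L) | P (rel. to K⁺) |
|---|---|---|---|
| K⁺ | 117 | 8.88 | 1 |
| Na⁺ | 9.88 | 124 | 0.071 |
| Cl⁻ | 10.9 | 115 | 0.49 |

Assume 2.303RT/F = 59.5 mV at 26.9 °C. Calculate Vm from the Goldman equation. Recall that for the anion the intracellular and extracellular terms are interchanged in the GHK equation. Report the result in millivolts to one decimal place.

-52.3 mV

Vm = 59.5 · log₁₀[(Σ P·[cation]ₒ + Σ P·[anion]ᵢ) / (Σ P·[cation]ᵢ + Σ P·[anion]ₒ)]
Numerator = 1×8.88 + 0.071×124 + 0.49×10.9 = 23.02
Denominator = 1×117 + 0.071×9.88 + 0.49×115 = 174.1
Vm = 59.5 · log₁₀(0.13229) = 59.5 × (-0.8785) = -52.27 mV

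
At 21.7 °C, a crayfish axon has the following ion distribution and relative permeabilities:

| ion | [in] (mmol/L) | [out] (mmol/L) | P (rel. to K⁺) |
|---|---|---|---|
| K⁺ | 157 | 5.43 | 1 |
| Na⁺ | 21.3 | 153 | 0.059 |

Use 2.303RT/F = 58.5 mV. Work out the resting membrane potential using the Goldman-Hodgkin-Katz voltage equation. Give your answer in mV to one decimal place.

-60.8 mV

Vm = 58.5 · log₁₀[(Σ P·[cation]ₒ + Σ P·[anion]ᵢ) / (Σ P·[cation]ᵢ + Σ P·[anion]ₒ)]
Numerator = 1×5.43 + 0.059×153 = 14.46
Denominator = 1×157 + 0.059×21.3 = 158.3
Vm = 58.5 · log₁₀(0.091352) = 58.5 × (-1.0393) = -60.80 mV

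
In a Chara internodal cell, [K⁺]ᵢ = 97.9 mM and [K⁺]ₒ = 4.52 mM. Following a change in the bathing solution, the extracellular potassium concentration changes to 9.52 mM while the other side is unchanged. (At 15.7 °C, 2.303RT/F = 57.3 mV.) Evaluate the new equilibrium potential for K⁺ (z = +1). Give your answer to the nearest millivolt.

-58 mV

After the shift: [K⁺]_out = 9.52, [K⁺]_in = 97.9 mM.
E_new = (57.3/1)·log₁₀(9.52/97.9) = 57.30 · (-1.0121) = -58.00 mV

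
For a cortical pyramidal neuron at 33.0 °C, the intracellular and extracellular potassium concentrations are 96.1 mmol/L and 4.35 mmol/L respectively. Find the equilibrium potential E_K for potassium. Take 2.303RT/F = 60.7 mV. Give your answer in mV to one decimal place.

-81.6 mV

E = (60.7/z) · log₁₀([K⁺]_out/[K⁺]_in) with z = +1.
= (60.7/1) · log₁₀(4.35/96.1) = 60.70 · log₁₀(0.04527)
= 60.70 · (-1.3442) = -81.60 mV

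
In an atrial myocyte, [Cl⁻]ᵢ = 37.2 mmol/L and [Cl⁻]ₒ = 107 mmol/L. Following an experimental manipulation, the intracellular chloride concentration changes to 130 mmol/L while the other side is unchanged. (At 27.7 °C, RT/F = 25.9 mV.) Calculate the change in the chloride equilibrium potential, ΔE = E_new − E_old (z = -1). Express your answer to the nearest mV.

32 mV

E_old = (25.9/-1)·ln(107/37.2) = -27.36 mV
E_new = (25.9/-1)·ln(107/130) = 5.04 mV
ΔE = 5.04 − (-27.36) = 32.41 mV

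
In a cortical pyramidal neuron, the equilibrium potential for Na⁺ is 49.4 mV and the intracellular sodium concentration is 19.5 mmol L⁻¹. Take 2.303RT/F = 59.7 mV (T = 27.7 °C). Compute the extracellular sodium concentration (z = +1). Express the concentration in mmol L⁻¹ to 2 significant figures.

130 mmol L⁻¹

Nernst: E = (59.7/1) · log₁₀([out]/[in]), so log₁₀([out]/[in]) = 49.4 × 1 / 59.7 = 0.8275.
[out]/[in] = 10^(0.8275) = 6.722.
[out] = 6.722 × 19.5 = 131.1 mmol L⁻¹.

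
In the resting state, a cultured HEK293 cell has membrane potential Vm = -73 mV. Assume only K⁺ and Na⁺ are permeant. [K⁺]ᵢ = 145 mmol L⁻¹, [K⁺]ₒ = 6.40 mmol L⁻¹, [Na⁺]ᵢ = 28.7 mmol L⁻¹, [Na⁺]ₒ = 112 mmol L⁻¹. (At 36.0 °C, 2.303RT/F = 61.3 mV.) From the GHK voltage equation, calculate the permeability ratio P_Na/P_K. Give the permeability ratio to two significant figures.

Let α = P_Na/P_K. GHK: Vm = 61.3·log₁₀[(Kₒ + α·Naₒ)/(Kᵢ + α·Naᵢ)].
10^(Vm/61.3) = 10^(-73.0/61.3) = 0.064437
So 0.064437·(Kᵢ + α·Naᵢ) = Kₒ + α·Naₒ → α = (0.064437·145.0 − 6.4) / (112.0 − 0.064437·28.7)
α = (9.343 − 6.4) / (112.0 − 1.849) = 2.943/110.2 = 0.02672

0.027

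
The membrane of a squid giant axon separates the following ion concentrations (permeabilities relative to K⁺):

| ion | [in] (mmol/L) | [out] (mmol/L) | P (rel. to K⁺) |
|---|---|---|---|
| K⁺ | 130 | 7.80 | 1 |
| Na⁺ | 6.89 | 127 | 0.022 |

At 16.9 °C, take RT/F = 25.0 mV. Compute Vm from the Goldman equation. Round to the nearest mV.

Vm = 25.0 · ln[(Σ P·[cation]ₒ + Σ P·[anion]ᵢ) / (Σ P·[cation]ᵢ + Σ P·[anion]ₒ)]
Numerator = 1×7.80 + 0.022×127 = 10.59
Denominator = 1×130 + 0.022×6.89 = 130.2
Vm = 25.0 · ln(0.081397) = 25.0 × (-2.5084) = -62.71 mV

-63 mV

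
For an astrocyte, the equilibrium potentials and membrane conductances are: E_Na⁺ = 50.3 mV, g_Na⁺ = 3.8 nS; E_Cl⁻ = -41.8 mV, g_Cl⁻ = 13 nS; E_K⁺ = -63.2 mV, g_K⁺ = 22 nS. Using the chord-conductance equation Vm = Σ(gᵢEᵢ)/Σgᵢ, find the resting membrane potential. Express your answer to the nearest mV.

-45 mV

Σ gᵢEᵢ = 3.8·(50.3) + 13·(-41.8) + 22·(-63.2) = -1742.66
Σ gᵢ = 3.8 + 13 + 22 = 38.8
Vm = -1742.66 / 38.8 = -44.91 mV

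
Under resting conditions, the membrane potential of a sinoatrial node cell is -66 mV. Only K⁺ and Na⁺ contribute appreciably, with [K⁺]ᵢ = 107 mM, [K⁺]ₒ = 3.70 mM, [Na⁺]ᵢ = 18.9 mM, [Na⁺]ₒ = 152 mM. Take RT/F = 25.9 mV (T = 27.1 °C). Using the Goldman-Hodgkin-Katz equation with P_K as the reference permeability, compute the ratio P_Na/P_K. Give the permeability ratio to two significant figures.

Let α = P_Na/P_K. GHK: Vm = 25.9·ln[(Kₒ + α·Naₒ)/(Kᵢ + α·Naᵢ)].
e^(Vm/25.9) = e^(-66.0/25.9) = 0.078217
So 0.078217·(Kᵢ + α·Naᵢ) = Kₒ + α·Naₒ → α = (0.078217·107.0 − 3.7) / (152.0 − 0.078217·18.9)
α = (8.369 − 3.7) / (152.0 − 1.478) = 4.669/150.5 = 0.03102

0.031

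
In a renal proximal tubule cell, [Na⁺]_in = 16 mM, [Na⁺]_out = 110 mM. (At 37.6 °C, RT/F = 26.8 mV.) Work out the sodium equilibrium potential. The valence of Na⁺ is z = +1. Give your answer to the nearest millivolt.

52 mV

E = (26.8/z) · ln([Na⁺]_out/[Na⁺]_in) with z = +1.
= (26.8/1) · ln(110/16) = 26.80 · ln(6.875)
= 26.80 · (1.9279) = 51.67 mV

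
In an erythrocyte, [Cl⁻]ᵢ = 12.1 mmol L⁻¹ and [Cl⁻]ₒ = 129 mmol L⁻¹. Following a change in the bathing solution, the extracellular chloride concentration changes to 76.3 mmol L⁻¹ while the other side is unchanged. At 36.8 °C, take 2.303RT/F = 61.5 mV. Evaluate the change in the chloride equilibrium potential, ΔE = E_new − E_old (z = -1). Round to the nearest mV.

E_old = (61.5/-1)·log₁₀(129/12.1) = -63.21 mV
E_new = (61.5/-1)·log₁₀(76.3/12.1) = -49.18 mV
ΔE = -49.18 − (-63.21) = 14.03 mV

14 mV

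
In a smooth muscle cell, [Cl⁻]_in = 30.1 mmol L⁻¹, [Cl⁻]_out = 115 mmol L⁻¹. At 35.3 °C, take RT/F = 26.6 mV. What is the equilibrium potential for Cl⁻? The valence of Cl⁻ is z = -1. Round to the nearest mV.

E = (26.6/z) · ln([Cl⁻]_out/[Cl⁻]_in) with z = -1.
For an anion, dividing by z = -1 reverses the sign.
= (26.6/-1) · ln(115/30.1) = -26.60 · ln(3.821)
= -26.60 · (1.3404) = -35.65 mV

-36 mV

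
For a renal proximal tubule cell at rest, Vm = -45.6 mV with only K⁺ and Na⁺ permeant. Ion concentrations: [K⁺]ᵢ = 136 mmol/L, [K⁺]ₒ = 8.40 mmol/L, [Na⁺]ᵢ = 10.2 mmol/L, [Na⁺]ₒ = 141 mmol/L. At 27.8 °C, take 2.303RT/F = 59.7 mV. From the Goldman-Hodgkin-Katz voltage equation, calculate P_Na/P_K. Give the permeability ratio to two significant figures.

0.11

Let α = P_Na/P_K. GHK: Vm = 59.7·log₁₀[(Kₒ + α·Naₒ)/(Kᵢ + α·Naᵢ)].
10^(Vm/59.7) = 10^(-45.6/59.7) = 0.17226
So 0.17226·(Kᵢ + α·Naᵢ) = Kₒ + α·Naₒ → α = (0.17226·136.0 − 8.4) / (141.0 − 0.17226·10.2)
α = (23.43 − 8.4) / (141.0 − 1.757) = 15.03/139.2 = 0.1079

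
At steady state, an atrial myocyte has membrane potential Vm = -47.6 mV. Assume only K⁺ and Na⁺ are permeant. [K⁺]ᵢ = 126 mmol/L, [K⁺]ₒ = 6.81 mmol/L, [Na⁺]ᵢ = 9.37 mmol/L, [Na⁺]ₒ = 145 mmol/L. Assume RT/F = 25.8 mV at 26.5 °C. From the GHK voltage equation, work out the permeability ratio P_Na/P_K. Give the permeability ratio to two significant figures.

0.091

Let α = P_Na/P_K. GHK: Vm = 25.8·ln[(Kₒ + α·Naₒ)/(Kᵢ + α·Naᵢ)].
e^(Vm/25.8) = e^(-47.6/25.8) = 0.15803
So 0.15803·(Kᵢ + α·Naᵢ) = Kₒ + α·Naₒ → α = (0.15803·126.0 − 6.81) / (145.0 − 0.15803·9.37)
α = (19.91 − 6.81) / (145.0 − 1.481) = 13.1/143.5 = 0.09129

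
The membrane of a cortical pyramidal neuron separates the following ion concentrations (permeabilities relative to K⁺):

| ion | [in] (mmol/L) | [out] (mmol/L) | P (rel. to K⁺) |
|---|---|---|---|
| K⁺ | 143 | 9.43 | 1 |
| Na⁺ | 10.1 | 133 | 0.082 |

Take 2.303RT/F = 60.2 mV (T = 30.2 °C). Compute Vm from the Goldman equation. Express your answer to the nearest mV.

-51 mV

Vm = 60.2 · log₁₀[(Σ P·[cation]ₒ + Σ P·[anion]ᵢ) / (Σ P·[cation]ᵢ + Σ P·[anion]ₒ)]
Numerator = 1×9.43 + 0.082×133 = 20.34
Denominator = 1×143 + 0.082×10.1 = 143.8
Vm = 60.2 · log₁₀(0.14139) = 60.2 × (-0.8496) = -51.14 mV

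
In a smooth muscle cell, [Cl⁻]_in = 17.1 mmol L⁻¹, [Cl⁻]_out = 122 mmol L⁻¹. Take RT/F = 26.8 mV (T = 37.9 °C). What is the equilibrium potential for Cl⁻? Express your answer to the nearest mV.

-53 mV

E = (26.8/z) · ln([Cl⁻]_out/[Cl⁻]_in) with z = -1.
For an anion, dividing by z = -1 reverses the sign.
= (26.8/-1) · ln(122/17.1) = -26.80 · ln(7.135)
= -26.80 · (1.9649) = -52.66 mV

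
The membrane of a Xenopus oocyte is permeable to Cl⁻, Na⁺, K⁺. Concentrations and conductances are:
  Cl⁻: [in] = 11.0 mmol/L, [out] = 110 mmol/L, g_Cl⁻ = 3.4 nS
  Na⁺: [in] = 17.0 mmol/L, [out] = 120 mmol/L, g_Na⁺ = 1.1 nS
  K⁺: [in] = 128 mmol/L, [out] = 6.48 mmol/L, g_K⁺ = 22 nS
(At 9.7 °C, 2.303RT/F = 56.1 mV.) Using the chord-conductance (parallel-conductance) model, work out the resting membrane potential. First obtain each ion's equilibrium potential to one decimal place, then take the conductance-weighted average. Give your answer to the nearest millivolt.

E_Cl⁻ = (56.1/-1)·log₁₀(110/11.0) = -56.1 mV
E_Na⁺ = (56.1/1)·log₁₀(120/17.0) = 47.6 mV
E_K⁺ = (56.1/1)·log₁₀(6.48/128) = -72.7 mV
Vm = (Σ gᵢEᵢ)/(Σ gᵢ) = (3.4·-56.1 + 1.1·47.6 + 22·-72.7) / (3.4 + 1.1 + 22)
= -1737.78 / 26.5 = -65.58 mV

-66 mV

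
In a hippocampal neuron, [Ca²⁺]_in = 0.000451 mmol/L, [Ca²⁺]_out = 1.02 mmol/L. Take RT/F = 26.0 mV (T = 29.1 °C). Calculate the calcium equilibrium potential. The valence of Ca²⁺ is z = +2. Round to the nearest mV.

100 mV

E = (26.0/z) · ln([Ca²⁺]_out/[Ca²⁺]_in) with z = +2.
= (26.0/2) · ln(1.02/0.000451) = 13.00 · ln(2262)
= 13.00 · (7.7238) = 100.41 mV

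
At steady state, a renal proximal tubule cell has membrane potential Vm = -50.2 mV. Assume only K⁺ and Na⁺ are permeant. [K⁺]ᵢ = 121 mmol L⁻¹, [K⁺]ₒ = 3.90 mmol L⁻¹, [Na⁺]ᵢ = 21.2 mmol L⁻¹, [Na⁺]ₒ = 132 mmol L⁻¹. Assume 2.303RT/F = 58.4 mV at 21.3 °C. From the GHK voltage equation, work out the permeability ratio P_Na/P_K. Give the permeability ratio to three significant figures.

0.0993

Let α = P_Na/P_K. GHK: Vm = 58.4·log₁₀[(Kₒ + α·Naₒ)/(Kᵢ + α·Naᵢ)].
10^(Vm/58.4) = 10^(-50.2/58.4) = 0.13817
So 0.13817·(Kᵢ + α·Naᵢ) = Kₒ + α·Naₒ → α = (0.13817·121.0 − 3.9) / (132.0 − 0.13817·21.2)
α = (16.72 − 3.9) / (132.0 − 2.929) = 12.82/129.1 = 0.09931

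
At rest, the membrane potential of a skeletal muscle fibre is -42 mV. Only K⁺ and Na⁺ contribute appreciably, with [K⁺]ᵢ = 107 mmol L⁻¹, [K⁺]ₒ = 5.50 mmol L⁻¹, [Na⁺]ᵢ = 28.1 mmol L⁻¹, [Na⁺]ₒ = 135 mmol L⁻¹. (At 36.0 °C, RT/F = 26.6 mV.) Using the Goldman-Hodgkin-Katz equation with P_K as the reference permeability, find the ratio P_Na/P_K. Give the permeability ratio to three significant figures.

Let α = P_Na/P_K. GHK: Vm = 26.6·ln[(Kₒ + α·Naₒ)/(Kᵢ + α·Naᵢ)].
e^(Vm/26.6) = e^(-42.0/26.6) = 0.20619
So 0.20619·(Kᵢ + α·Naᵢ) = Kₒ + α·Naₒ → α = (0.20619·107.0 − 5.5) / (135.0 − 0.20619·28.1)
α = (22.06 − 5.5) / (135.0 − 5.794) = 16.56/129.2 = 0.1282

0.128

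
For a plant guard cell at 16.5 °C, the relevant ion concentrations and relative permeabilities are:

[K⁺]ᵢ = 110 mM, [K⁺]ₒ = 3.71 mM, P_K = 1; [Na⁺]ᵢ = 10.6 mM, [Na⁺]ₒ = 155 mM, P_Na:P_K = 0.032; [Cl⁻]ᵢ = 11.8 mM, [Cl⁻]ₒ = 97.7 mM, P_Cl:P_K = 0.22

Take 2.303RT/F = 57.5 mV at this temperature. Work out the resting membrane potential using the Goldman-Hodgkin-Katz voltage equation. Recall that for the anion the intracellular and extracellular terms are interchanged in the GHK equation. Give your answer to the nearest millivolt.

Vm = 57.5 · log₁₀[(Σ P·[cation]ₒ + Σ P·[anion]ᵢ) / (Σ P·[cation]ᵢ + Σ P·[anion]ₒ)]
Numerator = 1×3.71 + 0.032×155 + 0.22×11.8 = 11.27
Denominator = 1×110 + 0.032×10.6 + 0.22×97.7 = 131.8
Vm = 57.5 · log₁₀(0.085456) = 57.5 × (-1.0683) = -61.42 mV

-61 mV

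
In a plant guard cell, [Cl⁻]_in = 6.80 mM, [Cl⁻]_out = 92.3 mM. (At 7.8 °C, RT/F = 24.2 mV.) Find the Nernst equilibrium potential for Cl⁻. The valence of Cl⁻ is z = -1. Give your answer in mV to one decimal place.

-63.1 mV

E = (24.2/z) · ln([Cl⁻]_out/[Cl⁻]_in) with z = -1.
For an anion, dividing by z = -1 reverses the sign.
= (24.2/-1) · ln(92.3/6.80) = -24.20 · ln(13.57)
= -24.20 · (2.6081) = -63.12 mV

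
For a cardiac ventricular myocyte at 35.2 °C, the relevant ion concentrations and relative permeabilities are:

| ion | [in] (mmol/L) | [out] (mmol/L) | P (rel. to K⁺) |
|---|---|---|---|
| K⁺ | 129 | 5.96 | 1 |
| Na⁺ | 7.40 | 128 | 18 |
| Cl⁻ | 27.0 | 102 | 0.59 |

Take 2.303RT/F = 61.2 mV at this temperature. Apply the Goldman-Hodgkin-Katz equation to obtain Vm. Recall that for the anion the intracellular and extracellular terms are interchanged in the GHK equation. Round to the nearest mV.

Vm = 61.2 · log₁₀[(Σ P·[cation]ₒ + Σ P·[anion]ᵢ) / (Σ P·[cation]ᵢ + Σ P·[anion]ₒ)]
Numerator = 1×5.96 + 18×128 + 0.59×27.0 = 2326
Denominator = 1×129 + 18×7.40 + 0.59×102 = 322.4
Vm = 61.2 · log₁₀(7.2147) = 61.2 × (0.8582) = 52.52 mV

53 mV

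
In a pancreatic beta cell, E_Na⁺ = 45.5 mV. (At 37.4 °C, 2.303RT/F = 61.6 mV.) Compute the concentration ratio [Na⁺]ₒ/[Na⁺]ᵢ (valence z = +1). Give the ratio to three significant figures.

log₁₀([out]/[in]) = E·z/(61.6) = 45.5 × 1 / 61.6 = 0.7386
[out]/[in] = 10^(0.7386) = 5.478

5.48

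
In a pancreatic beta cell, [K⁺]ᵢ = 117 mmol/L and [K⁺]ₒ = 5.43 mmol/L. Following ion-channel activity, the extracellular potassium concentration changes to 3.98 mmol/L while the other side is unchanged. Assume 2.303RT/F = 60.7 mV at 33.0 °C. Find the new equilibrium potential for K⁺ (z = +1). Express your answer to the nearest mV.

After the shift: [K⁺]_out = 3.98, [K⁺]_in = 117 mmol/L.
E_new = (60.7/1)·log₁₀(3.98/117) = 60.70 · (-1.4683) = -89.13 mV

-89 mV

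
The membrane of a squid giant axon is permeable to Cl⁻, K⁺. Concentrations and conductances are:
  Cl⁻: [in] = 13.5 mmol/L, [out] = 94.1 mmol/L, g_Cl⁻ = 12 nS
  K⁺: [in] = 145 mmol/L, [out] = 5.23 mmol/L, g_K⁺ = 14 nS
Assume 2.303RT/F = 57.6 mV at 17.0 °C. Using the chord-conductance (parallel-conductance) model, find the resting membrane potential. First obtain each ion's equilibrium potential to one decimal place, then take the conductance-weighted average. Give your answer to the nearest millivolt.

-67 mV

E_Cl⁻ = (57.6/-1)·log₁₀(94.1/13.5) = -48.6 mV
E_K⁺ = (57.6/1)·log₁₀(5.23/145) = -83.1 mV
Vm = (Σ gᵢEᵢ)/(Σ gᵢ) = (12·-48.6 + 14·-83.1) / (12 + 14)
= -1746.60 / 26 = -67.18 mV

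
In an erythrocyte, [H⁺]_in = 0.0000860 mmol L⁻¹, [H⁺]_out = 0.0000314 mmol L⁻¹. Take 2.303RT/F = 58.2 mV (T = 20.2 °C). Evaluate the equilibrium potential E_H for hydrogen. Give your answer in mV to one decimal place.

E = (58.2/z) · log₁₀([H⁺]_out/[H⁺]_in) with z = +1.
= (58.2/1) · log₁₀(0.0000314/0.0000860) = 58.20 · log₁₀(0.3651)
= 58.20 · (-0.4376) = -25.47 mV

-25.5 mV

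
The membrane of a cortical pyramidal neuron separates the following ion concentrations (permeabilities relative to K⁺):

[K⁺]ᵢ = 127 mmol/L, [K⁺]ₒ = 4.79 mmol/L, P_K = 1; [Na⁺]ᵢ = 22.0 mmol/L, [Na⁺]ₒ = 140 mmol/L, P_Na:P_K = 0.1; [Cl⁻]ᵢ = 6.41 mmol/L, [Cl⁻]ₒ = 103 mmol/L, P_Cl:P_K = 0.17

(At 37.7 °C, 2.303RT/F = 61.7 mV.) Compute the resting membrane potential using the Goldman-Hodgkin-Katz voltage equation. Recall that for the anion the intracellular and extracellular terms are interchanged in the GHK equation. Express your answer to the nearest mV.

Vm = 61.7 · log₁₀[(Σ P·[cation]ₒ + Σ P·[anion]ᵢ) / (Σ P·[cation]ᵢ + Σ P·[anion]ₒ)]
Numerator = 1×4.79 + 0.1×140 + 0.17×6.41 = 19.88
Denominator = 1×127 + 0.1×22.0 + 0.17×103 = 146.7
Vm = 61.7 · log₁₀(0.1355) = 61.7 × (-0.8680) = -53.56 mV

-54 mV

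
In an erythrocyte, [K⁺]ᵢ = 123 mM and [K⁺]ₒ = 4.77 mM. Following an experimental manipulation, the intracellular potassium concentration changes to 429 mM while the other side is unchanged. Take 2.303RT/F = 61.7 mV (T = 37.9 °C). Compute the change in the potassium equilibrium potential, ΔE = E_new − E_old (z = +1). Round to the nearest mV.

-33 mV

E_old = (61.7/1)·log₁₀(4.77/123) = -87.08 mV
E_new = (61.7/1)·log₁₀(4.77/429) = -120.56 mV
ΔE = -120.56 − (-87.08) = -33.48 mV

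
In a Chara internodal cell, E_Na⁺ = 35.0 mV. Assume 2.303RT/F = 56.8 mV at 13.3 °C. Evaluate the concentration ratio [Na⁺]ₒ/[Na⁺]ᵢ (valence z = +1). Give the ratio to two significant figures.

4.1

log₁₀([out]/[in]) = E·z/(56.8) = 35.0 × 1 / 56.8 = 0.6162
[out]/[in] = 10^(0.6162) = 4.132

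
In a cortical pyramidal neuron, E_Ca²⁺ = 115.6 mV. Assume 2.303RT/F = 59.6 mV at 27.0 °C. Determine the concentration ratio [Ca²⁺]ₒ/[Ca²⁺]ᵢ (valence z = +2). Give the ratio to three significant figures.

log₁₀([out]/[in]) = E·z/(59.6) = 115.6 × 2 / 59.6 = 3.8792
[out]/[in] = 10^(3.8792) = 7572

7570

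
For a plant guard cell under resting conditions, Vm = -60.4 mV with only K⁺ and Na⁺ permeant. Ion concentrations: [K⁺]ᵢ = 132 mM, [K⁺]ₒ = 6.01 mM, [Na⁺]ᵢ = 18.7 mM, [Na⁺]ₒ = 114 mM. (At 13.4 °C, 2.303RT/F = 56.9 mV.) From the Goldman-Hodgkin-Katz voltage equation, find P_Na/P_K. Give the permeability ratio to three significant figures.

Let α = P_Na/P_K. GHK: Vm = 56.9·log₁₀[(Kₒ + α·Naₒ)/(Kᵢ + α·Naᵢ)].
10^(Vm/56.9) = 10^(-60.4/56.9) = 0.086794
So 0.086794·(Kᵢ + α·Naᵢ) = Kₒ + α·Naₒ → α = (0.086794·132.0 − 6.01) / (114.0 − 0.086794·18.7)
α = (11.46 − 6.01) / (114.0 − 1.623) = 5.447/112.4 = 0.04847

0.0485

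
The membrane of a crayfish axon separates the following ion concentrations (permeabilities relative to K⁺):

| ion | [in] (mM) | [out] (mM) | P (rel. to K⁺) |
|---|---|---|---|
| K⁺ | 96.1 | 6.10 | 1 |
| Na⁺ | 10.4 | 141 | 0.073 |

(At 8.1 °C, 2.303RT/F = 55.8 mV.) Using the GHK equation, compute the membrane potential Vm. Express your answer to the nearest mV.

-43 mV

Vm = 55.8 · log₁₀[(Σ P·[cation]ₒ + Σ P·[anion]ᵢ) / (Σ P·[cation]ᵢ + Σ P·[anion]ₒ)]
Numerator = 1×6.10 + 0.073×141 = 16.39
Denominator = 1×96.1 + 0.073×10.4 = 96.86
Vm = 55.8 · log₁₀(0.16925) = 55.8 × (-0.7715) = -43.05 mV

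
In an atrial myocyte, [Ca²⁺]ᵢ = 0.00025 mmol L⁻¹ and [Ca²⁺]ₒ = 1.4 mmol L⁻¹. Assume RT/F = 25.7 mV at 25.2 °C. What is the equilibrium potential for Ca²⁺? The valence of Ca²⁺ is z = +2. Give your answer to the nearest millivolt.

E = (25.7/z) · ln([Ca²⁺]_out/[Ca²⁺]_in) with z = +2.
= (25.7/2) · ln(1.4/0.00025) = 12.85 · ln(5600)
= 12.85 · (8.6305) = 110.90 mV

111 mV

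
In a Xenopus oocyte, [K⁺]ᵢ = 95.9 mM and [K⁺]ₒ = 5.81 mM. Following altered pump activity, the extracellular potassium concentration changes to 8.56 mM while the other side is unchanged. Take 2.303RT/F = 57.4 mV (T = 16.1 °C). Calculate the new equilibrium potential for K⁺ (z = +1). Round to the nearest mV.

After the shift: [K⁺]_out = 8.56, [K⁺]_in = 95.9 mM.
E_new = (57.4/1)·log₁₀(8.56/95.9) = 57.40 · (-1.0493) = -60.23 mV

-60 mV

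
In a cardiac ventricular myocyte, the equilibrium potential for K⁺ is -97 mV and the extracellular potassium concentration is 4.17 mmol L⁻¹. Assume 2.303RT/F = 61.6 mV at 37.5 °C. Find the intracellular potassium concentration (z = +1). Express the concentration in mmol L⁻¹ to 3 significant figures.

157 mmol L⁻¹

Nernst: E = (61.6/1) · log₁₀([out]/[in]), so log₁₀([out]/[in]) = -97.0 × 1 / 61.6 = -1.5747.
[out]/[in] = 10^(-1.5747) = 0.02663.
[in] = 4.17 / 0.02663 = 156.6 mmol L⁻¹.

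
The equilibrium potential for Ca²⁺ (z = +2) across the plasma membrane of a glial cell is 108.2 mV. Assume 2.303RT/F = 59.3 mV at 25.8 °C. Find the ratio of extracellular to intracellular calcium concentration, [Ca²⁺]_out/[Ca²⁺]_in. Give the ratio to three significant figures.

log₁₀([out]/[in]) = E·z/(59.3) = 108.2 × 2 / 59.3 = 3.6492
[out]/[in] = 10^(3.6492) = 4459

4460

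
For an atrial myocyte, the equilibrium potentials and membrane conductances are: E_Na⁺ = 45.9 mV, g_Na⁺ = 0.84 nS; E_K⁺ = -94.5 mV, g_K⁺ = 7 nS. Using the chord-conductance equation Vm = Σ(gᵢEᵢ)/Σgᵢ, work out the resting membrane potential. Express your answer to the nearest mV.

Σ gᵢEᵢ = 0.84·(45.9) + 7·(-94.5) = -622.94
Σ gᵢ = 0.84 + 7 = 7.84
Vm = -622.94 / 7.84 = -79.46 mV

-79 mV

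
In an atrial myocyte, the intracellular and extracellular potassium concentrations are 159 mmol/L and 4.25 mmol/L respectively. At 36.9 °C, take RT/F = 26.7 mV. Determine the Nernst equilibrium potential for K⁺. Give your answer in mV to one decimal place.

-96.7 mV

E = (26.7/z) · ln([K⁺]_out/[K⁺]_in) with z = +1.
= (26.7/1) · ln(4.25/159) = 26.70 · ln(0.02673)
= 26.70 · (-3.6220) = -96.71 mV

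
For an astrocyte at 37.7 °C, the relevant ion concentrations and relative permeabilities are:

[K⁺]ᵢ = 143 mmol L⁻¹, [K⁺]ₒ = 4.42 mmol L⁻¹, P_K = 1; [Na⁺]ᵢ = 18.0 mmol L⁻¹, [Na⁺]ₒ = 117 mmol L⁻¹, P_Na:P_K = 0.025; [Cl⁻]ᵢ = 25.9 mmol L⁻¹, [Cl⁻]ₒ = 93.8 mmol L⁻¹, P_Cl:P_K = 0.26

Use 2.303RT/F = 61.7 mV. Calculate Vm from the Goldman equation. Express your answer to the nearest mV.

-66 mV

Vm = 61.7 · log₁₀[(Σ P·[cation]ₒ + Σ P·[anion]ᵢ) / (Σ P·[cation]ᵢ + Σ P·[anion]ₒ)]
Numerator = 1×4.42 + 0.025×117 + 0.26×25.9 = 14.08
Denominator = 1×143 + 0.025×18.0 + 0.26×93.8 = 167.8
Vm = 61.7 · log₁₀(0.083884) = 61.7 × (-1.0763) = -66.41 mV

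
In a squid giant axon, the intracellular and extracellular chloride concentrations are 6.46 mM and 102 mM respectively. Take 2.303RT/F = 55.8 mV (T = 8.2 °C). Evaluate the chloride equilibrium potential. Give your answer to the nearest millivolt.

-67 mV

E = (55.8/z) · log₁₀([Cl⁻]_out/[Cl⁻]_in) with z = -1.
For an anion, dividing by z = -1 reverses the sign.
= (55.8/-1) · log₁₀(102/6.46) = -55.80 · log₁₀(15.79)
= -55.80 · (1.1984) = -66.87 mV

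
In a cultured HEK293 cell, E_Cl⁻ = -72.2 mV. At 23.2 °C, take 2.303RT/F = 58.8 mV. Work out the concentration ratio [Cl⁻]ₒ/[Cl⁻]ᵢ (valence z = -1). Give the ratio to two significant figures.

17

log₁₀([out]/[in]) = E·z/(58.8) = -72.2 × -1 / 58.8 = 1.2279
[out]/[in] = 10^(1.2279) = 16.9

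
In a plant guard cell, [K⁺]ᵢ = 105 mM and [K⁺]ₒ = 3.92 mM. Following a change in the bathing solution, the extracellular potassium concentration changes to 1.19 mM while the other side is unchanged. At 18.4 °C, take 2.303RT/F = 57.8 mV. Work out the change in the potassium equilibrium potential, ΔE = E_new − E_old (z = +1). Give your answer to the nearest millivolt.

E_old = (57.8/1)·log₁₀(3.92/105) = -82.53 mV
E_new = (57.8/1)·log₁₀(1.19/105) = -112.46 mV
ΔE = -112.46 − (-82.53) = -29.93 mV

-30 mV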